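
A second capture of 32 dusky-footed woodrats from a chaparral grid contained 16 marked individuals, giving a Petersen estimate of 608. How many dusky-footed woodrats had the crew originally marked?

From N = M·C/R: M = N·R / C = 608·16 / 32 = 9728 / 32 = 304.

M = 304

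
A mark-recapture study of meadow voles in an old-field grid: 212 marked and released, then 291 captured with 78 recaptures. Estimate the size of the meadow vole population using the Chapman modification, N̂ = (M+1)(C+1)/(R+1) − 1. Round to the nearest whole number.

N̂ = (212+1)(291+1)/(78+1) − 1 = 213·292/79 − 1
= 62196/79 − 1 ≈ 787.3 − 1 ≈ 786.3 → 786

N ≈ 786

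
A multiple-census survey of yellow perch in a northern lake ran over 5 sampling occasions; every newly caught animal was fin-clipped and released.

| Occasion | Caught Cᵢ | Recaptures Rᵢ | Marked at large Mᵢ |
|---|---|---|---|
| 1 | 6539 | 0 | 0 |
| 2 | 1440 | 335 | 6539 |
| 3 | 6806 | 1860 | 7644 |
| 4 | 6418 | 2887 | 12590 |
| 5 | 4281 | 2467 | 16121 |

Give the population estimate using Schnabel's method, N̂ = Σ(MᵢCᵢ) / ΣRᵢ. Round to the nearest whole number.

N ≈ 27,985

Σ MᵢCᵢ = 0·6539 + 6539·1440 + 7644·6806 + 12590·6418 + 16121·4281 = 0 + 9416160 + 52025064 + 80802620 + 69014001 = 211257845
Σ Rᵢ = 0 + 335 + 1860 + 2887 + 2467 = 7549
N̂ = 211257845 / 7549 ≈ 27984.9 → 27985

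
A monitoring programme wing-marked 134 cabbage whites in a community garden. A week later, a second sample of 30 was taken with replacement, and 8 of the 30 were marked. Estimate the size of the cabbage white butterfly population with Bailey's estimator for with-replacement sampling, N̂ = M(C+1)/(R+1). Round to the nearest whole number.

N̂ = 134·(30+1)/(8+1) = 134·31/9 = 4154/9 ≈ 461.6 → 462

N ≈ 462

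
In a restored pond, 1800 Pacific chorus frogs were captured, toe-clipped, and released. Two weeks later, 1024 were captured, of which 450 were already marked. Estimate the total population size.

The marked fraction in the recapture sample should equal the marked fraction in the population: 450/1024 = 1800/N.
N = (1800 × 1024) / 450 = 1843200 / 450 = 4096

N = 4096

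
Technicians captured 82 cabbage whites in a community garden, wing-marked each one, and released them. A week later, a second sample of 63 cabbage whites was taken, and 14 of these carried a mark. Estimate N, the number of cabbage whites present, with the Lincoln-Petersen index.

N = 369

N = (82 × 63) / 14 = 5166 / 14 = 369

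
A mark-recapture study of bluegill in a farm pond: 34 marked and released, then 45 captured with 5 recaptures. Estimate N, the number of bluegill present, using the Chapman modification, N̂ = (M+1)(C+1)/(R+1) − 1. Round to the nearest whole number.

N̂ = (34+1)(45+1)/(5+1) − 1 = 35·46/6 − 1
= 1610/6 − 1 ≈ 268.3 − 1 ≈ 267.3 → 267

N ≈ 267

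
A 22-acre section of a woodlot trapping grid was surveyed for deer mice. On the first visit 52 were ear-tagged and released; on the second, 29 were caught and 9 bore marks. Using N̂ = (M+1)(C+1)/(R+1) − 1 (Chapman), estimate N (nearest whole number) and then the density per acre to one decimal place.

density ≈ 7.2 deer mice per acre

N̂ = 53·30/10 − 1 = 1590/10 − 1 = 158
Density = N̂ / area = 158 / 22 ≈ 7.18 → 7.2 per acre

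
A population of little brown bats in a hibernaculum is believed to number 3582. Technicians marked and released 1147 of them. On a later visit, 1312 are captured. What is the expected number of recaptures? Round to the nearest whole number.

Expected recaptures E[R] = M·C / N.
E[R] = 1147 × 1312 / 3582 = 1504864 / 3582 ≈ 420.1 → 420

expected recaptures ≈ 420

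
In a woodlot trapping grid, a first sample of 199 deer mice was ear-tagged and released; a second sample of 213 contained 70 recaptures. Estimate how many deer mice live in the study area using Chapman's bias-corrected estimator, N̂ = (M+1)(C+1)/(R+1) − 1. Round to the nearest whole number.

N̂ = (199+1)(213+1)/(70+1) − 1 = 200·214/71 − 1
= 42800/71 − 1 ≈ 602.8 − 1 ≈ 601.8 → 602

N ≈ 602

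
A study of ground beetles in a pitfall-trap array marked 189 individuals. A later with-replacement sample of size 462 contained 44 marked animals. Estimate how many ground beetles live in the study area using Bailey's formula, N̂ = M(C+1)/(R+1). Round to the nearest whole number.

N ≈ 1945

N̂ = 189·(462+1)/(44+1) = 189·463/45 = 87507/45 ≈ 1944.6 → 1945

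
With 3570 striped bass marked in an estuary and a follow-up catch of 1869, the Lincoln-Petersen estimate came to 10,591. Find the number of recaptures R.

From N = M·C/R: R = M·C / N = 3570·1869 / 10591 = 6672330 / 10591 = 630.

R = 630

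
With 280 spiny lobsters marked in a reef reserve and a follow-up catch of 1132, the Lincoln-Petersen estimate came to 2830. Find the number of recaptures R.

R = 112

From N = M·C/R: R = M·C / N = 280·1132 / 2830 = 316960 / 2830 = 112.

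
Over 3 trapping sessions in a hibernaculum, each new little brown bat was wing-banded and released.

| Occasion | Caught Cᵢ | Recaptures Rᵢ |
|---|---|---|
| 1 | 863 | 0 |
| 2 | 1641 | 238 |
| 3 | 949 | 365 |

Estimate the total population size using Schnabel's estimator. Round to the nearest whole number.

Marked at large before each occasion: Mᵢ = Σⱼ<ᵢ (Cⱼ − Rⱼ) → M1=0, M2=863, M3=2266
Σ MᵢCᵢ = 0·863 + 863·1641 + 2266·949 = 0 + 1416183 + 2150434 = 3566617
Σ Rᵢ = 0 + 238 + 365 = 603
N̂ = 3566617 / 603 ≈ 5914.8 → 5915

N ≈ 5915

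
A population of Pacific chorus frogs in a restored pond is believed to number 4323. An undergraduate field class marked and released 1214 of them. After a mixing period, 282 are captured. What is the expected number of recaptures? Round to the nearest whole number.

expected recaptures ≈ 79

Expected recaptures E[R] = M·C / N.
E[R] = 1214 × 282 / 4323 = 342348 / 4323 ≈ 79.2 → 79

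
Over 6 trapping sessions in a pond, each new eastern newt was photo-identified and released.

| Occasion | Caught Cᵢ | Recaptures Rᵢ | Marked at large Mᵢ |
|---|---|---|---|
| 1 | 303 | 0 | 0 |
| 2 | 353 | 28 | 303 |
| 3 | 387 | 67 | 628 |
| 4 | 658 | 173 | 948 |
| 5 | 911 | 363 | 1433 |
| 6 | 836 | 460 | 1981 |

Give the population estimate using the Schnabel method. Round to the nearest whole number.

N ≈ 3607

Σ MᵢCᵢ = 0·303 + 303·353 + 628·387 + 948·658 + 1433·911 + 1981·836 = 0 + 106959 + 243036 + 623784 + 1305463 + 1656116 = 3935358
Σ Rᵢ = 0 + 28 + 67 + 173 + 363 + 460 = 1091
N̂ = 3935358 / 1091 ≈ 3607.1 → 3607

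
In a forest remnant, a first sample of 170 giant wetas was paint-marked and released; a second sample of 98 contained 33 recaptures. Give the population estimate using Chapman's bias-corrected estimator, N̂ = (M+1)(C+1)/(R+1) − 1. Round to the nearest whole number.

N̂ = (170+1)(98+1)/(33+1) − 1 = 171·99/34 − 1
= 16929/34 − 1 ≈ 497.9 − 1 ≈ 496.9 → 497

N ≈ 497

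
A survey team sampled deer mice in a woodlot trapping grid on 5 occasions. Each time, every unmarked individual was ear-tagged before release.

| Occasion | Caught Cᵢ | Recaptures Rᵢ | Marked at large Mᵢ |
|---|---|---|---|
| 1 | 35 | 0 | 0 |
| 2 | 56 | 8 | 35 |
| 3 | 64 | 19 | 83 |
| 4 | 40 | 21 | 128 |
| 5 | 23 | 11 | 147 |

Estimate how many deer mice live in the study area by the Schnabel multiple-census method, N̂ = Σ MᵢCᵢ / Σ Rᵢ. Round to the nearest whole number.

N ≈ 267

Σ MᵢCᵢ = 0·35 + 35·56 + 83·64 + 128·40 + 147·23 = 0 + 1960 + 5312 + 5120 + 3381 = 15773
Σ Rᵢ = 0 + 8 + 19 + 21 + 11 = 59
N̂ = 15773 / 59 ≈ 267.3 → 267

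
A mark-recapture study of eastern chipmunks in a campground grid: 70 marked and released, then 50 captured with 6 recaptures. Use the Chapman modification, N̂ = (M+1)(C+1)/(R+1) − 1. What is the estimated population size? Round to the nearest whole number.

N ≈ 516

N̂ = (70+1)(50+1)/(6+1) − 1 = 71·51/7 − 1
= 3621/7 − 1 ≈ 517.3 − 1 ≈ 516.3 → 516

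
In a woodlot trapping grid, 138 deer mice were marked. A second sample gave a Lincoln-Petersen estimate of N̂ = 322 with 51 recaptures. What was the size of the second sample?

C = 119

From N = M·C/R: C = N·R / M = 322·51 / 138 = 16422 / 138 = 119.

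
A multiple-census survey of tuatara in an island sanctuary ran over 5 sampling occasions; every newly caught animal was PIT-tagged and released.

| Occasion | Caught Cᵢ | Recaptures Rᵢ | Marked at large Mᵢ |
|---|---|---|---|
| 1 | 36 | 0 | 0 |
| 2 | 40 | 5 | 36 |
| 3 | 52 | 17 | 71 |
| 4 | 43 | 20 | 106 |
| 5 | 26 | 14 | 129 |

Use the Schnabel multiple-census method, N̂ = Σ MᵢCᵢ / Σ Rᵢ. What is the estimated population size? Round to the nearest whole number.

N ≈ 233

Σ MᵢCᵢ = 0·36 + 36·40 + 71·52 + 106·43 + 129·26 = 0 + 1440 + 3692 + 4558 + 3354 = 13044
Σ Rᵢ = 0 + 5 + 17 + 20 + 14 = 56
N̂ = 13044 / 56 ≈ 232.9 → 233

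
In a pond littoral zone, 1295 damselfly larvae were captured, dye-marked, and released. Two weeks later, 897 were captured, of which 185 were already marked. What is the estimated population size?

N = (1295 × 897) / 185 = 1161615 / 185 = 6279

N = 6279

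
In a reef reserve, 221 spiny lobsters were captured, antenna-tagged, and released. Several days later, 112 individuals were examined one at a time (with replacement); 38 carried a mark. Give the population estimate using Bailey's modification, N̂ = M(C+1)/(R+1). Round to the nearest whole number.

N ≈ 640

N̂ = 221·(112+1)/(38+1) = 221·113/39 = 24973/39 ≈ 640.3 → 640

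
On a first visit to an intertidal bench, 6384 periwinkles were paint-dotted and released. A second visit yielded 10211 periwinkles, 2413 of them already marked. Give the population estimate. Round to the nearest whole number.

N = (6384 × 10211) / 2413 = 65187024 / 2413 ≈ 27014.9 → 27015

N ≈ 27,015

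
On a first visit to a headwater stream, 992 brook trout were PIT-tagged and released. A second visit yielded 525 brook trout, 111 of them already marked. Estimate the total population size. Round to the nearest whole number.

The marked fraction in the recapture sample should equal the marked fraction in the population: 111/525 = 992/N.
N = (992 × 525) / 111 = 520800 / 111 ≈ 4691.9 → 4692

N ≈ 4692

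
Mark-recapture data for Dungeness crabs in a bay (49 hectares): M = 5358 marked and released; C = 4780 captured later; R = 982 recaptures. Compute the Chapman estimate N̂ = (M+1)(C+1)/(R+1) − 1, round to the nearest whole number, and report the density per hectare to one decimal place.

N̂ = 5359·4781/983 − 1 = 25621379/983 − 1 ≈ 26063.48 → 26063
Density = N̂ / area = 26063 / 49 ≈ 531.90 → 531.9 per hectare

density ≈ 531.9 Dungeness crabs per hectare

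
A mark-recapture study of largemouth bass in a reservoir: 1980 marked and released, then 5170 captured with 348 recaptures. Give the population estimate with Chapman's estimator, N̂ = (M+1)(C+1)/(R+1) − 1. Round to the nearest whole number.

N ≈ 29,351

N̂ = (1980+1)(5170+1)/(348+1) − 1 = 1981·5171/349 − 1
= 10243751/349 − 1 ≈ 29351.7 − 1 ≈ 29350.7 → 29351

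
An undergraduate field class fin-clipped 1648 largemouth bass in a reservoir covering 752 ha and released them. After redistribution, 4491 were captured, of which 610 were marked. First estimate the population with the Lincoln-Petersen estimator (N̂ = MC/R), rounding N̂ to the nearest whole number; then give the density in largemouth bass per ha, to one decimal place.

N̂ = 1648·4491/610 = 7401168/610 ≈ 12133.1 → 12133
Density = N̂ / area = 12133 / 752 ≈ 16.13 → 16.1 per ha

density ≈ 16.1 largemouth bass per ha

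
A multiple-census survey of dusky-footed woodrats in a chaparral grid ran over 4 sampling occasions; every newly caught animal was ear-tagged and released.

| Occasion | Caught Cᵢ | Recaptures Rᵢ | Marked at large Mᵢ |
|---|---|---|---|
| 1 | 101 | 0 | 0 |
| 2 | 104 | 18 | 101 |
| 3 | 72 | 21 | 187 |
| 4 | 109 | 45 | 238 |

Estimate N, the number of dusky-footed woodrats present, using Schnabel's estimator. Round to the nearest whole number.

Σ MᵢCᵢ = 0·101 + 101·104 + 187·72 + 238·109 = 0 + 10504 + 13464 + 25942 = 49910
Σ Rᵢ = 0 + 18 + 21 + 45 = 84
N̂ = 49910 / 84 ≈ 594.2 → 594

N ≈ 594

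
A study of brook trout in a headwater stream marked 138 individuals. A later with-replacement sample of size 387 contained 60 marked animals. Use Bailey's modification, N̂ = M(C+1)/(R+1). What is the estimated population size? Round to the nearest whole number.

N ≈ 878

N̂ = 138·(387+1)/(60+1) = 138·388/61 = 53544/61 ≈ 877.8 → 878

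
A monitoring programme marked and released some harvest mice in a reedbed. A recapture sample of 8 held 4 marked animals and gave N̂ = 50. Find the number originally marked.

M = 25

From N = M·C/R: M = N·R / C = 50·4 / 8 = 200 / 8 = 25.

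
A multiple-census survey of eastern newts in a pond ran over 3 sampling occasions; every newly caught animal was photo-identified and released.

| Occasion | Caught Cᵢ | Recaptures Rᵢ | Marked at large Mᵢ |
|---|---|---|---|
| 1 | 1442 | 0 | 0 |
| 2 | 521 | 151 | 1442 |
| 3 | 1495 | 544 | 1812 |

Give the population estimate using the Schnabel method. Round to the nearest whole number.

N ≈ 4979

Σ MᵢCᵢ = 0·1442 + 1442·521 + 1812·1495 = 0 + 751282 + 2708940 = 3460222
Σ Rᵢ = 0 + 151 + 544 = 695
N̂ = 3460222 / 695 ≈ 4978.7 → 4979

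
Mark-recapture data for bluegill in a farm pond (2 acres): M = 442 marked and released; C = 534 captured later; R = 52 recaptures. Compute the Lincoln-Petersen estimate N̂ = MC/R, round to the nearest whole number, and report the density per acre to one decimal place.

density ≈ 2269.5 bluegill per acre

N̂ = 442·534/52 = 236028/52 = 4539
Density = N̂ / area = 4539 / 2 ≈ 2269.50 → 2269.5 per acre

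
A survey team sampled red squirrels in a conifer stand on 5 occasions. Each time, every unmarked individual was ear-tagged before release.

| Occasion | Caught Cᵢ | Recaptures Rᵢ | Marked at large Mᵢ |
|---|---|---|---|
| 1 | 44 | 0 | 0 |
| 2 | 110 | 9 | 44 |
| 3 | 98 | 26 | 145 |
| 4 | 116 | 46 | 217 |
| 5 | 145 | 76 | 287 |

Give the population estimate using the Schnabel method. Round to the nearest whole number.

N ≈ 547

Σ MᵢCᵢ = 0·44 + 44·110 + 145·98 + 217·116 + 287·145 = 0 + 4840 + 14210 + 25172 + 41615 = 85837
Σ Rᵢ = 0 + 9 + 26 + 46 + 76 = 157
N̂ = 85837 / 157 ≈ 546.7 → 547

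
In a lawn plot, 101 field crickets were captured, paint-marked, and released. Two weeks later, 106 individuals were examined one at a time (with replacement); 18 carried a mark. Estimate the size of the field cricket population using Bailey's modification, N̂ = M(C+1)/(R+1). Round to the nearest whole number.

N̂ = 101·(106+1)/(18+1) = 101·107/19 = 10807/19 ≈ 568.8 → 569

N ≈ 569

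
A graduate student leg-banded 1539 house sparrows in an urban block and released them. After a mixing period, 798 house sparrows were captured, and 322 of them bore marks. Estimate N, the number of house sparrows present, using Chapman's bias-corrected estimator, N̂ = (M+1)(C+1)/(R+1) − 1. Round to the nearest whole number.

N ≈ 3808

N̂ = (1539+1)(798+1)/(322+1) − 1 = 1540·799/323 − 1
= 1230460/323 − 1 ≈ 3809.47 − 1 ≈ 3808.47 → 3808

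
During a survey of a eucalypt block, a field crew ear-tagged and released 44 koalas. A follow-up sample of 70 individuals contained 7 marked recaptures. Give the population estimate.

N = (44 × 70) / 7 = 3080 / 7 = 440

N = 440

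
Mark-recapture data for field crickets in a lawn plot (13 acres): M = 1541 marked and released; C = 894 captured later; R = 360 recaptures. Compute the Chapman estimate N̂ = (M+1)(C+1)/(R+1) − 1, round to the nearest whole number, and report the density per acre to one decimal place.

N̂ = 1542·895/361 − 1 = 1380090/361 − 1 ≈ 3822.0 → 3822
Density = N̂ / area = 3822 / 13 = 294.0 per acre

density ≈ 294.0 field crickets per acre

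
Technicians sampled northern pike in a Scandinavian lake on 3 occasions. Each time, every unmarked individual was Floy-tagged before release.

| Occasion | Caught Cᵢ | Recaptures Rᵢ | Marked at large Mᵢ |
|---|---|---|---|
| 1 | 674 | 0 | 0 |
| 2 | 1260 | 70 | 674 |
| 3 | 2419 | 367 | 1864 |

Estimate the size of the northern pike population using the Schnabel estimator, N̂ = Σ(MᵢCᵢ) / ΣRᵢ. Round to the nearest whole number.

Σ MᵢCᵢ = 0·674 + 674·1260 + 1864·2419 = 0 + 849240 + 4509016 = 5358256
Σ Rᵢ = 0 + 70 + 367 = 437
N̂ = 5358256 / 437 ≈ 12261.46 → 12261

N ≈ 12,261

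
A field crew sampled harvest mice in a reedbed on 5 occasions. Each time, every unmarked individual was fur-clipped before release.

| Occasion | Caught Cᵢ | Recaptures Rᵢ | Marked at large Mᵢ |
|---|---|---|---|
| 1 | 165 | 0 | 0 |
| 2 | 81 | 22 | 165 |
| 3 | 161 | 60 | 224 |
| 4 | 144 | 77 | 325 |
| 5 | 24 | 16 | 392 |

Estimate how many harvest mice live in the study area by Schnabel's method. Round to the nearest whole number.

N ≈ 604

Σ MᵢCᵢ = 0·165 + 165·81 + 224·161 + 325·144 + 392·24 = 0 + 13365 + 36064 + 46800 + 9408 = 105637
Σ Rᵢ = 0 + 22 + 60 + 77 + 16 = 175
N̂ = 105637 / 175 ≈ 603.6 → 604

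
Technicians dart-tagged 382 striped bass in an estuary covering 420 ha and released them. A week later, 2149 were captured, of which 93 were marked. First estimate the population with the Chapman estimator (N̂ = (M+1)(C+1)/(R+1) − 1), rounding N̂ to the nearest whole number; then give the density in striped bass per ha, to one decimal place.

density ≈ 20.9 striped bass per ha

N̂ = 383·2150/94 − 1 = 823450/94 − 1 ≈ 8759.1 → 8759
Density = N̂ / area = 8759 / 420 ≈ 20.85 → 20.9 per ha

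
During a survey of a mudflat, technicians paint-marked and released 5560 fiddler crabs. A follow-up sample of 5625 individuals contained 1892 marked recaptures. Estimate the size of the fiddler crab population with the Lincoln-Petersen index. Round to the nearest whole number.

The marked fraction in the recapture sample should equal the marked fraction in the population: 1892/5625 = 5560/N.
N = (5560 × 5625) / 1892 = 31275000 / 1892 ≈ 16530.1 → 16530

N ≈ 16,530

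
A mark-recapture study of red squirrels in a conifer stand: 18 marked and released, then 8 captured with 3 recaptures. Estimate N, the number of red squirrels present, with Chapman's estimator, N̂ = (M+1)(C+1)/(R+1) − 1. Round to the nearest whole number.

N̂ = (18+1)(8+1)/(3+1) − 1 = 19·9/4 − 1
= 171/4 − 1 ≈ 42.8 − 1 ≈ 41.8 → 42

N ≈ 42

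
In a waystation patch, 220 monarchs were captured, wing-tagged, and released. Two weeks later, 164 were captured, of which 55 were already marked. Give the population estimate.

Lincoln-Petersen assumes M/N = R/C, so N = M·C / R.
N = (220 × 164) / 55 = 36080 / 55 = 656

N = 656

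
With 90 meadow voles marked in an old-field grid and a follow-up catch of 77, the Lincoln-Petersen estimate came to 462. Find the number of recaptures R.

R = 15

From N = M·C/R: R = M·C / N = 90·77 / 462 = 6930 / 462 = 15.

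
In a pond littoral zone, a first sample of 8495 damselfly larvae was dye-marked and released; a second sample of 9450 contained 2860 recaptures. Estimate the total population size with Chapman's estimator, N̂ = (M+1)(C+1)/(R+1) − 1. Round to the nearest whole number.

N̂ = (8495+1)(9450+1)/(2860+1) − 1 = 8496·9451/2861 − 1
= 80295696/2861 − 1 ≈ 28065.6 − 1 ≈ 28064.6 → 28065

N ≈ 28,065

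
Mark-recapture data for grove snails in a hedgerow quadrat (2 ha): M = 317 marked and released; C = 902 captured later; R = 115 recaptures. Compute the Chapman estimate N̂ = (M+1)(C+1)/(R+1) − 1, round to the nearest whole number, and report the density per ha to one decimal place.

N̂ = 318·903/116 − 1 = 287154/116 − 1 ≈ 2474.47 → 2474
Density = N̂ / area = 2474 / 2 = 1237.0 per ha

density ≈ 1237.0 grove snails per ha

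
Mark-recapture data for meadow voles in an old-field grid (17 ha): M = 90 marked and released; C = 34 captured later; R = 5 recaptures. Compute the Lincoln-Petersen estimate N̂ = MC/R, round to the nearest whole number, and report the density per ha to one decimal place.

N̂ = 90·34/5 = 3060/5 = 612
Density = N̂ / area = 612 / 17 = 36.0 per ha

density ≈ 36.0 meadow voles per ha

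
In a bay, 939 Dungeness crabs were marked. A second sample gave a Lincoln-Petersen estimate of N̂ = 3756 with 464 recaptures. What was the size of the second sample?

From N = M·C/R: C = N·R / M = 3756·464 / 939 = 1742784 / 939 = 1856.

C = 1856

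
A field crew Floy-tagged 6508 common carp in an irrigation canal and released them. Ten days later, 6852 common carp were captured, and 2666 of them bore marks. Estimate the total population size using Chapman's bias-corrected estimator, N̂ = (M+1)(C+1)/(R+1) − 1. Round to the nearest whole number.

N̂ = (6508+1)(6852+1)/(2666+1) − 1 = 6509·6853/2667 − 1
= 44606177/2667 − 1 ≈ 16725.2 − 1 ≈ 16724.2 → 16724

N ≈ 16,724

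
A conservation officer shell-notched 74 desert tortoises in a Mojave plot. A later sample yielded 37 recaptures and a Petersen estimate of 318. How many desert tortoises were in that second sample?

From N = M·C/R: C = N·R / M = 318·37 / 74 = 11766 / 74 = 159.

C = 159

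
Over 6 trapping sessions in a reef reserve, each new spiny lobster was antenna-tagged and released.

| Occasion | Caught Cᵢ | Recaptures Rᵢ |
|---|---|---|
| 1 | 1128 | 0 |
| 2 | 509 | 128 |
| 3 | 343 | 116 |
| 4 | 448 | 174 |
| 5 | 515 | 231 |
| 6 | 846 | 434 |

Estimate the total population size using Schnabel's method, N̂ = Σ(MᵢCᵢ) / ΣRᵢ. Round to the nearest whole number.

N ≈ 4474

Marked at large before each occasion: Mᵢ = Σⱼ<ᵢ (Cⱼ − Rⱼ) → M1=0, M2=1128, M3=1509, M4=1736, M5=2010, M6=2294
Σ MᵢCᵢ = 0·1128 + 1128·509 + 1509·343 + 1736·448 + 2010·515 + 2294·846 = 0 + 574152 + 517587 + 777728 + 1035150 + 1940724 = 4845341
Σ Rᵢ = 0 + 128 + 116 + 174 + 231 + 434 = 1083
N̂ = 4845341 / 1083 ≈ 4474.0 → 4474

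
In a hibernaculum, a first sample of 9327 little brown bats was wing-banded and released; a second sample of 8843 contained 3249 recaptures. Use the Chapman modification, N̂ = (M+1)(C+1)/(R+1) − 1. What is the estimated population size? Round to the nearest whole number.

N̂ = (9327+1)(8843+1)/(3249+1) − 1 = 9328·8844/3250 − 1
= 82496832/3250 − 1 ≈ 25383.6 − 1 ≈ 25382.6 → 25383

N ≈ 25,383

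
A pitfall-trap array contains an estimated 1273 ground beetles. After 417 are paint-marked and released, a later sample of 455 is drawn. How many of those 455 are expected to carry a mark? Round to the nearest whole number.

The marked fraction of the population is 417/1273, so in a sample of 455 expect C·(M/N) marked.
E[R] = 417 × 455 / 1273 = 189735 / 1273 ≈ 149.0 → 149

expected recaptures ≈ 149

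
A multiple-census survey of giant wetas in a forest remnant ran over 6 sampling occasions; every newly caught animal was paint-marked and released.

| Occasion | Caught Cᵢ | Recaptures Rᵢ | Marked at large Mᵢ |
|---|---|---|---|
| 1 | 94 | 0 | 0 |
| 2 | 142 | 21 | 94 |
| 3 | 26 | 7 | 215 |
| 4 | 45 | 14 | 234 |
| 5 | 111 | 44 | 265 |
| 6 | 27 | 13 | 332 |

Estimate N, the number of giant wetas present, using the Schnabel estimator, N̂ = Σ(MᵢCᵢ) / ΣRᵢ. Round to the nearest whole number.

N ≈ 685

Σ MᵢCᵢ = 0·94 + 94·142 + 215·26 + 234·45 + 265·111 + 332·27 = 0 + 13348 + 5590 + 10530 + 29415 + 8964 = 67847
Σ Rᵢ = 0 + 21 + 7 + 14 + 44 + 13 = 99
N̂ = 67847 / 99 ≈ 685.3 → 685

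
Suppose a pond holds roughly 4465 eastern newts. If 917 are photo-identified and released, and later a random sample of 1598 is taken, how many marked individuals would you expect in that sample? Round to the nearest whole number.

Expected recaptures E[R] = M·C / N.
E[R] = 917 × 1598 / 4465 = 1465366 / 4465 ≈ 328.2 → 328

expected recaptures ≈ 328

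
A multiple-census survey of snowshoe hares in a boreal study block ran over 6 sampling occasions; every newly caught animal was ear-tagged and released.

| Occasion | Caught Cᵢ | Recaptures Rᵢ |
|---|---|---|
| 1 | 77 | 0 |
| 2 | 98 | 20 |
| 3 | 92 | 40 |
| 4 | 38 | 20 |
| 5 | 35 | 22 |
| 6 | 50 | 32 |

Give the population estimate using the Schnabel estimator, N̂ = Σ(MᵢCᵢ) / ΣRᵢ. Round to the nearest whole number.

N ≈ 369

Marked at large before each occasion: Mᵢ = Σⱼ<ᵢ (Cⱼ − Rⱼ) → M1=0, M2=77, M3=155, M4=207, M5=225, M6=238
Σ MᵢCᵢ = 0·77 + 77·98 + 155·92 + 207·38 + 225·35 + 238·50 = 0 + 7546 + 14260 + 7866 + 7875 + 11900 = 49447
Σ Rᵢ = 0 + 20 + 40 + 20 + 22 + 32 = 134
N̂ = 49447 / 134 ≈ 369.0 → 369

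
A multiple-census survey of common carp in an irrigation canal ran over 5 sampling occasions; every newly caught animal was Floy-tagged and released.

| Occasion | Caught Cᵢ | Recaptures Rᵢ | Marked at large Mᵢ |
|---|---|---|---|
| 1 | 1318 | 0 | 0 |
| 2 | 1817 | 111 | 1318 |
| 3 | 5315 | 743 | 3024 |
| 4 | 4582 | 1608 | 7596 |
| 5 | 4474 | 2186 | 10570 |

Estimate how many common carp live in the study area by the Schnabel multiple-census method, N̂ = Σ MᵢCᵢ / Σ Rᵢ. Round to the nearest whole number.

N ≈ 21,636

Σ MᵢCᵢ = 0·1318 + 1318·1817 + 3024·5315 + 7596·4582 + 10570·4474 = 0 + 2394806 + 16072560 + 34804872 + 47290180 = 100562418
Σ Rᵢ = 0 + 111 + 743 + 1608 + 2186 = 4648
N̂ = 100562418 / 4648 ≈ 21635.6 → 21636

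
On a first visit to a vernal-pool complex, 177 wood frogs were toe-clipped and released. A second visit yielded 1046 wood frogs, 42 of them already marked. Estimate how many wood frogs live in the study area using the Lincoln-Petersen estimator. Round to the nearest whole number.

N ≈ 4408

N = (177 × 1046) / 42 = 185142 / 42 ≈ 4408.1 → 4408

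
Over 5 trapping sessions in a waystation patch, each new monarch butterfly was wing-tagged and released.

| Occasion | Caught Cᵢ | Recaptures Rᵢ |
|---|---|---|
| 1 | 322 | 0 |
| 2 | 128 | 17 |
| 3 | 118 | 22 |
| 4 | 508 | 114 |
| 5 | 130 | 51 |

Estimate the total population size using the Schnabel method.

N = 2358

Marked at large before each occasion: Mᵢ = Σⱼ<ᵢ (Cⱼ − Rⱼ) → M1=0, M2=322, M3=433, M4=529, M5=923
Σ MᵢCᵢ = 0·322 + 322·128 + 433·118 + 529·508 + 923·130 = 0 + 41216 + 51094 + 268732 + 119990 = 481032
Σ Rᵢ = 0 + 17 + 22 + 114 + 51 = 204
N̂ = 481032 / 204 = 2358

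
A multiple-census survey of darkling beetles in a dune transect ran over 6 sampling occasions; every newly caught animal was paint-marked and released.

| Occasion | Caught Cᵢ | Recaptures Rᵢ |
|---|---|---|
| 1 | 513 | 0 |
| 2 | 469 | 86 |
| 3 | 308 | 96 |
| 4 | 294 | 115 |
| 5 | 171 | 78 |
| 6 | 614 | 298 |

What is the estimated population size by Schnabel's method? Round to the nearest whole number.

N ≈ 2838

Marked at large before each occasion: Mᵢ = Σⱼ<ᵢ (Cⱼ − Rⱼ) → M1=0, M2=513, M3=896, M4=1108, M5=1287, M6=1380
Σ MᵢCᵢ = 0·513 + 513·469 + 896·308 + 1108·294 + 1287·171 + 1380·614 = 0 + 240597 + 275968 + 325752 + 220077 + 847320 = 1909714
Σ Rᵢ = 0 + 86 + 96 + 115 + 78 + 298 = 673
N̂ = 1909714 / 673 ≈ 2837.6 → 2838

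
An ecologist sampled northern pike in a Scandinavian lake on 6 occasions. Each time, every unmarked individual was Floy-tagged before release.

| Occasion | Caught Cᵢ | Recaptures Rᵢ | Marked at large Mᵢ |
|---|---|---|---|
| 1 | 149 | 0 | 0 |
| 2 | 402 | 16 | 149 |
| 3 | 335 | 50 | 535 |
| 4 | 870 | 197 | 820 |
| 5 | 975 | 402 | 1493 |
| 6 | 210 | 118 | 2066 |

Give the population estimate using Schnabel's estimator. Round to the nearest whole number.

N ≈ 3630

Σ MᵢCᵢ = 0·149 + 149·402 + 535·335 + 820·870 + 1493·975 + 2066·210 = 0 + 59898 + 179225 + 713400 + 1455675 + 433860 = 2842058
Σ Rᵢ = 0 + 16 + 50 + 197 + 402 + 118 = 783
N̂ = 2842058 / 783 ≈ 3629.7 → 3630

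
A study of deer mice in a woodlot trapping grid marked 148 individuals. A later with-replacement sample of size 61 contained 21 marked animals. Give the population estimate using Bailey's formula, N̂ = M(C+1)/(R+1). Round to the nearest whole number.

N̂ = 148·(61+1)/(21+1) = 148·62/22 = 9176/22 ≈ 417.1 → 417

N ≈ 417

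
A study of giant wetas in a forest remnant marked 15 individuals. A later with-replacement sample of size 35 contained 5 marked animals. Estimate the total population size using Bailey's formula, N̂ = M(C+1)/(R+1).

N̂ = 15·(35+1)/(5+1) = 15·36/6 = 540/6 = 90

N = 90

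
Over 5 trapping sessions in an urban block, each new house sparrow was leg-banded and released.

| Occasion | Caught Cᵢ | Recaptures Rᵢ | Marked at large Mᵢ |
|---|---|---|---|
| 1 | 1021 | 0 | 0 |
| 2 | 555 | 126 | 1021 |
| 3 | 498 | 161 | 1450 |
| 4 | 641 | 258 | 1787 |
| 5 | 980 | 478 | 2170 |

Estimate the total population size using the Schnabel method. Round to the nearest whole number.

Σ MᵢCᵢ = 0·1021 + 1021·555 + 1450·498 + 1787·641 + 2170·980 = 0 + 566655 + 722100 + 1145467 + 2126600 = 4560822
Σ Rᵢ = 0 + 126 + 161 + 258 + 478 = 1023
N̂ = 4560822 / 1023 ≈ 4458.3 → 4458

N ≈ 4458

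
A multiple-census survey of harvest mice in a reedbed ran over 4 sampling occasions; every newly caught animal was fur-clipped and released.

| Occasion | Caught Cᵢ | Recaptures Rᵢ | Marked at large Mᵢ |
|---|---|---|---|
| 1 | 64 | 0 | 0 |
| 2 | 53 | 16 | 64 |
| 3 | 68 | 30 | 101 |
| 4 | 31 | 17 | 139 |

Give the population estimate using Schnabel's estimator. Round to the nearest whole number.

Σ MᵢCᵢ = 0·64 + 64·53 + 101·68 + 139·31 = 0 + 3392 + 6868 + 4309 = 14569
Σ Rᵢ = 0 + 16 + 30 + 17 = 63
N̂ = 14569 / 63 ≈ 231.3 → 231

N ≈ 231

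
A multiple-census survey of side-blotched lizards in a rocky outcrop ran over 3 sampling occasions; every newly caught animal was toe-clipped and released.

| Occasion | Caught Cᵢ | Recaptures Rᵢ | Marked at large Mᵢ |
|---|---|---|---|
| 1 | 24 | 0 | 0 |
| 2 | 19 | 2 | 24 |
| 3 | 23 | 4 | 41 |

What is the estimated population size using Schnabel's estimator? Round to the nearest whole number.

N ≈ 233

Σ MᵢCᵢ = 0·24 + 24·19 + 41·23 = 0 + 456 + 943 = 1399
Σ Rᵢ = 0 + 2 + 4 = 6
N̂ = 1399 / 6 ≈ 233.2 → 233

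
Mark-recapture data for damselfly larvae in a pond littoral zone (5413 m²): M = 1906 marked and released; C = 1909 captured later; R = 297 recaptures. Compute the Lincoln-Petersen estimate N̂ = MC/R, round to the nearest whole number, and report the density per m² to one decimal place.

density ≈ 2.3 damselfly larvae per m²

N̂ = 1906·1909/297 = 3638554/297 ≈ 12251.0 → 12251
Density = N̂ / area = 12251 / 5413 ≈ 2.26 → 2.3 per m²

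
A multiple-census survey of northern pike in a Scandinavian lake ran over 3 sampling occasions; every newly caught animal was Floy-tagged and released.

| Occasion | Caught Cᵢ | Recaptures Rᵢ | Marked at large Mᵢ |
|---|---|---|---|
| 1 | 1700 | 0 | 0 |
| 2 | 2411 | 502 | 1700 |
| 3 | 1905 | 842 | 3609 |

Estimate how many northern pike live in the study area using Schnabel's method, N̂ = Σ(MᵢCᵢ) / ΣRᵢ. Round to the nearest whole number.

N ≈ 8165

Σ MᵢCᵢ = 0·1700 + 1700·2411 + 3609·1905 = 0 + 4098700 + 6875145 = 10973845
Σ Rᵢ = 0 + 502 + 842 = 1344
N̂ = 10973845 / 1344 ≈ 8165.1 → 8165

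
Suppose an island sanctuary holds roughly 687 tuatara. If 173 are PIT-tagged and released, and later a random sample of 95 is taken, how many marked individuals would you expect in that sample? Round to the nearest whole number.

expected recaptures ≈ 24

Expected recaptures E[R] = M·C / N.
E[R] = 173 × 95 / 687 = 16435 / 687 ≈ 23.9 → 24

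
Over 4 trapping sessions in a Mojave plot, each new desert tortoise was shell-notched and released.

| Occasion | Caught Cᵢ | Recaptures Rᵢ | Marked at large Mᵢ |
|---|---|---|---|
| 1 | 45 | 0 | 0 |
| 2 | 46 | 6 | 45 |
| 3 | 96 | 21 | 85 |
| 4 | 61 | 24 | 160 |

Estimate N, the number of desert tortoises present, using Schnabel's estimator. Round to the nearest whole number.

Σ MᵢCᵢ = 0·45 + 45·46 + 85·96 + 160·61 = 0 + 2070 + 8160 + 9760 = 19990
Σ Rᵢ = 0 + 6 + 21 + 24 = 51
N̂ = 19990 / 51 ≈ 392.0 → 392

N ≈ 392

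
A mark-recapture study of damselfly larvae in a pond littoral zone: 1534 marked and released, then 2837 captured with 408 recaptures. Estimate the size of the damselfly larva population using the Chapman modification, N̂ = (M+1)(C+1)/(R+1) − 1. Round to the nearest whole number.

N̂ = (1534+1)(2837+1)/(408+1) − 1 = 1535·2838/409 − 1
= 4356330/409 − 1 ≈ 10651.2 − 1 ≈ 10650.2 → 10650

N ≈ 10,650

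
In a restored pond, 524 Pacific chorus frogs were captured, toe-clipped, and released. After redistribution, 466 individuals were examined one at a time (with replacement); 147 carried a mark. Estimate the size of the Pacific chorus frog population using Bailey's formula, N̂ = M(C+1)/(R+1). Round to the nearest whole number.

N̂ = 524·(466+1)/(147+1) = 524·467/148 = 244708/148 ≈ 1653.4 → 1653

N ≈ 1653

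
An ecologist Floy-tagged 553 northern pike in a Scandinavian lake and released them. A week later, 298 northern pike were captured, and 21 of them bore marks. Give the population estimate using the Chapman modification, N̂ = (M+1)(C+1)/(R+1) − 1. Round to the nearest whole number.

N̂ = (553+1)(298+1)/(21+1) − 1 = 554·299/22 − 1
= 165646/22 − 1 ≈ 7529.4 − 1 ≈ 7528.4 → 7528

N ≈ 7528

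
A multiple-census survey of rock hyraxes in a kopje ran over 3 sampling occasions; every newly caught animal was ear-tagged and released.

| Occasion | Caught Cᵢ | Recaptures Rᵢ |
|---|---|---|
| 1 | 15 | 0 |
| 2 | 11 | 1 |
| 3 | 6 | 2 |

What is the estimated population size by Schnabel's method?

N = 105

Marked at large before each occasion: Mᵢ = Σⱼ<ᵢ (Cⱼ − Rⱼ) → M1=0, M2=15, M3=25
Σ MᵢCᵢ = 0·15 + 15·11 + 25·6 = 0 + 165 + 150 = 315
Σ Rᵢ = 0 + 1 + 2 = 3
N̂ = 315 / 3 = 105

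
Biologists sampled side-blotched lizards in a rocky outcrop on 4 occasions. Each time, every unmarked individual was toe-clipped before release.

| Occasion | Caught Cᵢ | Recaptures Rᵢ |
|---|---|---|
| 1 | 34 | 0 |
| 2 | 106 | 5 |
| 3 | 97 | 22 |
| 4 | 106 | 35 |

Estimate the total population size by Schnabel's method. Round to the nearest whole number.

Marked at large before each occasion: Mᵢ = Σⱼ<ᵢ (Cⱼ − Rⱼ) → M1=0, M2=34, M3=135, M4=210
Σ MᵢCᵢ = 0·34 + 34·106 + 135·97 + 210·106 = 0 + 3604 + 13095 + 22260 = 38959
Σ Rᵢ = 0 + 5 + 22 + 35 = 62
N̂ = 38959 / 62 ≈ 628.4 → 628

N ≈ 628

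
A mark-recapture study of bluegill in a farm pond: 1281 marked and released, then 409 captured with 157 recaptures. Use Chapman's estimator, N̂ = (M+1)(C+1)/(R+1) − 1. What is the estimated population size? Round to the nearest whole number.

N ≈ 3326

N̂ = (1281+1)(409+1)/(157+1) − 1 = 1282·410/158 − 1
= 525620/158 − 1 ≈ 3326.7 − 1 ≈ 3325.7 → 3326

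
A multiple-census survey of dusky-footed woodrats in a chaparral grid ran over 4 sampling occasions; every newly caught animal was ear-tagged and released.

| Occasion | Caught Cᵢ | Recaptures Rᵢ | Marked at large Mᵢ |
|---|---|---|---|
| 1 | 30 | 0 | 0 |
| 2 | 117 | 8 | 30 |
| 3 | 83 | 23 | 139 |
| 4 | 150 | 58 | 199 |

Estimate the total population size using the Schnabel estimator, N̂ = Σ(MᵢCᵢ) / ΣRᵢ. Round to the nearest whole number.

Σ MᵢCᵢ = 0·30 + 30·117 + 139·83 + 199·150 = 0 + 3510 + 11537 + 29850 = 44897
Σ Rᵢ = 0 + 8 + 23 + 58 = 89
N̂ = 44897 / 89 ≈ 504.46 → 504

N ≈ 504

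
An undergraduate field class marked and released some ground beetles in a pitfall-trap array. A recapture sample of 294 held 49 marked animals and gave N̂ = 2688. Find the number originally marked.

From N = M·C/R: M = N·R / C = 2688·49 / 294 = 131712 / 294 = 448.

M = 448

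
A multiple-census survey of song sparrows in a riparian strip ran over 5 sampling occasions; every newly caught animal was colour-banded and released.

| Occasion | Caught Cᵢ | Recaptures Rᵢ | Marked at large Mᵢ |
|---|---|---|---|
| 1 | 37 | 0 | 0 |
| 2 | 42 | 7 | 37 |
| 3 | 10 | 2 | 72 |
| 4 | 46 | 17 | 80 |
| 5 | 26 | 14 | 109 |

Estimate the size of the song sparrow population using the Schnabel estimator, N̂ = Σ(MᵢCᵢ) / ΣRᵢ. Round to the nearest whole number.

Σ MᵢCᵢ = 0·37 + 37·42 + 72·10 + 80·46 + 109·26 = 0 + 1554 + 720 + 3680 + 2834 = 8788
Σ Rᵢ = 0 + 7 + 2 + 17 + 14 = 40
N̂ = 8788 / 40 ≈ 219.7 → 220

N ≈ 220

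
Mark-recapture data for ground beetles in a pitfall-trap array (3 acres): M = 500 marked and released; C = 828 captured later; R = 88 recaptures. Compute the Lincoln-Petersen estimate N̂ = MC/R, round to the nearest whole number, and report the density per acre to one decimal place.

density ≈ 1568.3 ground beetles per acre

N̂ = 500·828/88 = 414000/88 ≈ 4704.5 → 4705
Density = N̂ / area = 4705 / 3 ≈ 1568.33 → 1568.3 per acre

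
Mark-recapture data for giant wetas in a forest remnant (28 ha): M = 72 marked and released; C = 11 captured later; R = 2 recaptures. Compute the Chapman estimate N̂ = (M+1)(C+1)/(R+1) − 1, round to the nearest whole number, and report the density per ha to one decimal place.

N̂ = 73·12/3 − 1 = 876/3 − 1 = 291
Density = N̂ / area = 291 / 28 ≈ 10.39 → 10.4 per ha

density ≈ 10.4 giant wetas per ha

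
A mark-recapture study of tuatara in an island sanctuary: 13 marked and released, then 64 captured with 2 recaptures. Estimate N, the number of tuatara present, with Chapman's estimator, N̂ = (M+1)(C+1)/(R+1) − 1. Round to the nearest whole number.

N ≈ 302

N̂ = (13+1)(64+1)/(2+1) − 1 = 14·65/3 − 1
= 910/3 − 1 ≈ 303.3 − 1 ≈ 302.3 → 302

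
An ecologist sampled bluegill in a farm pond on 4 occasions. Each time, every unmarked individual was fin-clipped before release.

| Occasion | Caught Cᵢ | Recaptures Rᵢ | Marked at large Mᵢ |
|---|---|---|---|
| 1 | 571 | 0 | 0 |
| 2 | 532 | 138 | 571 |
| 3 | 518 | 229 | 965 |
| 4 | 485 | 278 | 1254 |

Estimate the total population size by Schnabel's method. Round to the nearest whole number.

Σ MᵢCᵢ = 0·571 + 571·532 + 965·518 + 1254·485 = 0 + 303772 + 499870 + 608190 = 1411832
Σ Rᵢ = 0 + 138 + 229 + 278 = 645
N̂ = 1411832 / 645 ≈ 2188.9 → 2189

N ≈ 2189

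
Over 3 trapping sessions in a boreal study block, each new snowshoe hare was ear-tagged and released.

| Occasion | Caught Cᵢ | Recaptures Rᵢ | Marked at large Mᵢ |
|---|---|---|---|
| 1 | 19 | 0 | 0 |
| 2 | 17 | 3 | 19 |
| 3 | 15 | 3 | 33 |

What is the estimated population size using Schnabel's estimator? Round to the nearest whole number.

N ≈ 136

Σ MᵢCᵢ = 0·19 + 19·17 + 33·15 = 0 + 323 + 495 = 818
Σ Rᵢ = 0 + 3 + 3 = 6
N̂ = 818 / 6 ≈ 136.3 → 136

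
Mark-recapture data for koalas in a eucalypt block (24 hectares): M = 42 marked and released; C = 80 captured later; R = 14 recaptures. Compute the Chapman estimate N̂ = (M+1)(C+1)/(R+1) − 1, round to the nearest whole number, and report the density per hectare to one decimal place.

N̂ = 43·81/15 − 1 = 3483/15 − 1 ≈ 231.2 → 231
Density = N̂ / area = 231 / 24 ≈ 9.62 → 9.6 per hectare

density ≈ 9.6 koalas per hectare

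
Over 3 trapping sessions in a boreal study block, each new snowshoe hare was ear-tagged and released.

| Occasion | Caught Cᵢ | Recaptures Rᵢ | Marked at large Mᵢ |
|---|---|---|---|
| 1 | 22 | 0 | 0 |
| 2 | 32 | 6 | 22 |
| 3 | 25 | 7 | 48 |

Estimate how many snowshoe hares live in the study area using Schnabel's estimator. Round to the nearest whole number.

N ≈ 146

Σ MᵢCᵢ = 0·22 + 22·32 + 48·25 = 0 + 704 + 1200 = 1904
Σ Rᵢ = 0 + 6 + 7 = 13
N̂ = 1904 / 13 ≈ 146.46 → 146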